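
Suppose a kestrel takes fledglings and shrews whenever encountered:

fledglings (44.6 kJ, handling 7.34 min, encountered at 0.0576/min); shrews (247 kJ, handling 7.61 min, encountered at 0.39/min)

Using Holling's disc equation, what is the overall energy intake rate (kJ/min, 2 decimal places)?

R = Σλ_iE_i / (1 + Σλ_ih_i)
Numerator: 0.0576×44.6 + 0.39×247 = 98.9
Denominator: 1 + 0.0576×7.34 + 0.39×7.61 = 4.391
R = 98.9/4.391 = 22.52 kJ/min

22.52 kJ/min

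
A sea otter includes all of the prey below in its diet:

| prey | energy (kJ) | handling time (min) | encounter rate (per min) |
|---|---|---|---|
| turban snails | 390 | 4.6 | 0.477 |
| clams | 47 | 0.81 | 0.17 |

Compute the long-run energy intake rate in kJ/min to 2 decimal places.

R = (0.477×390 + 0.17×47) / (1 + 0.477×4.6 + 0.17×0.81) = 194/3.332 = 58.23 kJ/min.

58.23 kJ/min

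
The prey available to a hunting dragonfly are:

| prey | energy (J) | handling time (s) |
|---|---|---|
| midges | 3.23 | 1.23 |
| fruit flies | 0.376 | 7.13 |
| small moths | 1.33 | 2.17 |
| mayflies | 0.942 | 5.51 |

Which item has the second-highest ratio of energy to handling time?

small moths

In descending order of E/h:
midges: 3.23/1.23 = 2.63 J/s
small moths: 1.33/2.17 = 0.613 J/s
mayflies: 0.942/5.51 = 0.171 J/s
fruit flies: 0.376/7.13 = 0.0527 J/s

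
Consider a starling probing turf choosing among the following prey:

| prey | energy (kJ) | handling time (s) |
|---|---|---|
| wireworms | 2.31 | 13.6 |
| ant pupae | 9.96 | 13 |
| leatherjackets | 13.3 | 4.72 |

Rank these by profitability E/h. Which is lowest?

wireworms

Profitability E/h (kJ/s): wireworms = 2.31/13.6 = 0.17, ant pupae = 9.96/13 = 0.766, leatherjackets = 13.3/4.72 = 2.82.
Ranked: leatherjackets > ant pupae > wireworms.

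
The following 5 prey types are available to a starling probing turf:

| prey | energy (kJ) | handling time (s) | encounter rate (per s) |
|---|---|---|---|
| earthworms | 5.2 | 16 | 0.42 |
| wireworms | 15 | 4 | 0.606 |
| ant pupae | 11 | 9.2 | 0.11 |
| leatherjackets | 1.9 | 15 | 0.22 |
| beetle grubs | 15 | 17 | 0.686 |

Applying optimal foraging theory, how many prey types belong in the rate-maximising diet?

1

E/h in descending order: wireworms 3.75, ant pupae 1.2, beetle grubs 0.882, earthworms 0.325, leatherjackets 0.127 kJ/s. The optimal diet is the largest prefix of this list for which every included type satisfies E_i/h_i > R on the types above it.
Rate on top 1: 2.655. ant pupae: 1.2 < 2.655 → exclude; stop.
Optimal diet: wireworms — 1 of 5 types.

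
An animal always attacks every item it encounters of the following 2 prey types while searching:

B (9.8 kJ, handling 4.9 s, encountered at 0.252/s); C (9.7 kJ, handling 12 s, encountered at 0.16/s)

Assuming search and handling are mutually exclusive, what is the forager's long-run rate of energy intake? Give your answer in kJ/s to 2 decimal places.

Energy encountered per unit search time: 0.252×9.8 + 0.16×9.7 = 4.022 kJ/s.
Handling time per unit search time: 0.252×4.9 + 0.16×12 = 3.155.
Rate = 4.022/(1 + 3.155) = 0.9679 kJ/s.

0.97 kJ/s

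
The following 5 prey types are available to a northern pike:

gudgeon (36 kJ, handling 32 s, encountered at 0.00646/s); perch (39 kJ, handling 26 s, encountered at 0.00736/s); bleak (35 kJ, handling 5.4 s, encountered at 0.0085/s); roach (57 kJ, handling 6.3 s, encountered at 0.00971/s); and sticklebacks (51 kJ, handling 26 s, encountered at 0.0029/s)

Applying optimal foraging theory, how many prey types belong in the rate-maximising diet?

5

E/h in descending order: roach 9.05, bleak 6.48, sticklebacks 1.96, perch 1.5, gudgeon 1.12 kJ/s. The optimal diet is the largest prefix of this list for which every included type satisfies E_i/h_i > R on the types above it.
Rate on top 1: 0.5216. bleak: 6.48 > 0.5216 → include.
Rate on top 2: 0.7687. sticklebacks: 1.96 > 0.7687 → include.
Rate on top 3: 0.8447. perch: 1.5 > 0.8447 → include.
Rate on top 4: 0.936. gudgeon: 1.12 > 0.936 → include.
Optimal diet: roach, bleak, sticklebacks, perch, gudgeon — 5 of 5 types.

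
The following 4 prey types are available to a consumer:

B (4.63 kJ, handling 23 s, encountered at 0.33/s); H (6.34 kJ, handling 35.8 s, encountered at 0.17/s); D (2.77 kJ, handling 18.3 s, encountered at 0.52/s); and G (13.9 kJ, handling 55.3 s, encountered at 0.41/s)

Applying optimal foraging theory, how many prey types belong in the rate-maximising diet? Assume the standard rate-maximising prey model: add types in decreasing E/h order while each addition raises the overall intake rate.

1

E/h in descending order: G 0.251, B 0.201, H 0.177, D 0.151 kJ/s. The optimal diet is the largest prefix of this list for which every included type satisfies E_i/h_i > R on the types above it.
Rate on top 1: 0.2407. B: 0.201 < 0.2407 → exclude; stop.
Optimal diet: G — 1 of 4 types.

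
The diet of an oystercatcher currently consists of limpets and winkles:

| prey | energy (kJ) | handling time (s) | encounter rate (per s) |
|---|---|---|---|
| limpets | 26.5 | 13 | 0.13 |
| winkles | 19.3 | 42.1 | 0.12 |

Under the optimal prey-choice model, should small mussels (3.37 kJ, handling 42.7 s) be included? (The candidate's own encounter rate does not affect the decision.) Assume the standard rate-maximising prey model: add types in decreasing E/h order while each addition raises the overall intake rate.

No

On limpets and winkles alone, R = ΣλE/(1+Σλh) = 5.761/7.742 = 0.7441 kJ/s.
Profitability of small mussels: 3.37/42.7 = 0.07892 kJ/s.
Since 0.07892 < R, time spent handling small mussels is better spent searching.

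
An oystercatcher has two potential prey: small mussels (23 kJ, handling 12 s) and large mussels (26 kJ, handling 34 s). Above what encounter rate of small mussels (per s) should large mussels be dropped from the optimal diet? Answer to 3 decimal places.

0.055 per s

The zero-one rule: include large mussels iff E₂/h₂ > λE₁/(1+λh₁). Equality gives the switch point.
λE₁h₂ = E₂ + λE₂h₁ ⇒ λ = E₂/(E₁h₂ − E₂h₁) = 26/(782 − 312) = 0.05532 per s.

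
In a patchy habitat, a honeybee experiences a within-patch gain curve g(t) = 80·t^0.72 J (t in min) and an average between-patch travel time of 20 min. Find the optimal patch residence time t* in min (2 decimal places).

51.43 min

By the marginal value theorem, leave when the instantaneous gain rate g'(t) equals the habitat-wide average g(t)/(T + t).
g'(t) = 0.72·80·t^-0.28. Setting 0.72·80·t^-0.28 = 80·t^0.72/(20+t) gives 0.72(20+t) = t, so 0.28·t = 0.72×20.
t* = 0.72×20/0.28 = 51.43 min.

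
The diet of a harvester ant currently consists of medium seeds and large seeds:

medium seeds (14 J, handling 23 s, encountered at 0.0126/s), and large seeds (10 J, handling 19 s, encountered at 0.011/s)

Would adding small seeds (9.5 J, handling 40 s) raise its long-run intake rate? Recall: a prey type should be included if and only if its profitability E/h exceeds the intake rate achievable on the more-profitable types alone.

Yes

Current rate: (0.0126×14 + 0.011×10)/(1 + 0.0126×23 + 0.011×19) = 0.1911 J/s.
Profitability of small seeds: 9.5/40 = 0.2375 J/s.
Since 0.2375 > R, including small seeds increases the long-run rate.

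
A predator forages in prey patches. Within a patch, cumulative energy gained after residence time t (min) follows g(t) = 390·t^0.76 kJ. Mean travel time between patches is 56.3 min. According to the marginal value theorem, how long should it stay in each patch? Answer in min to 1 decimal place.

178.3 min

Optimal t* satisfies g'(t*) = g(t*)/(T + t*).
g'(t) = 0.76·390·t^-0.24. Setting 0.76·390·t^-0.24 = 390·t^0.76/(56.3+t) gives 0.76(56.3+t) = t, so 0.24·t = 0.76×56.3.
t* = 0.76×56.3/0.24 = 178.3 min.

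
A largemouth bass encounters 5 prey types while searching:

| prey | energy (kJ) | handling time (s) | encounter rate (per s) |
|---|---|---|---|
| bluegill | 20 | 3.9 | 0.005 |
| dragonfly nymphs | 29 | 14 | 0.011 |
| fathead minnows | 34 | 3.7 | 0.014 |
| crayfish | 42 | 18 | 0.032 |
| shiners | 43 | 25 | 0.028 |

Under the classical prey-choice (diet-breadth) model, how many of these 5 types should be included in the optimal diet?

5

Rank by E/h (kJ/s): fathead minnows 9.19, bluegill 5.13, crayfish 2.33, dragonfly nymphs 2.07, shiners 1.72. Include each in turn until the next type's E/h falls below the running intake rate.
Rate on top 1: 0.4526. bluegill: 5.13 > 0.4526 → include.
Rate on top 2: 0.5377. crayfish: 2.33 > 0.5377 → include.
Rate on top 3: 1.166. dragonfly nymphs: 2.07 > 1.166 → include.
Rate on top 4: 1.243. shiners: 1.72 > 1.243 → include.
Optimal diet: fathead minnows, bluegill, crayfish, dragonfly nymphs, shiners — 5 of 5 types.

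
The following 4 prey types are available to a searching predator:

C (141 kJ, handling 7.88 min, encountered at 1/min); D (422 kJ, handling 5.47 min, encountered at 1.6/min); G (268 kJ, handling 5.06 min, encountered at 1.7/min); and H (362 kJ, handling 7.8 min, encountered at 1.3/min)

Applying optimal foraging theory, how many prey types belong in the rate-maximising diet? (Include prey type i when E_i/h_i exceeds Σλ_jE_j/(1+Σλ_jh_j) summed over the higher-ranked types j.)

1

Profitabilities (E/h, kJ/min): D 77.1, G 53, H 46.4, C 17.9. Add prey in this order while the next type's profitability exceeds the intake rate on those already taken.
Rate on top 1: 69.24. G: 53 < 69.24 → exclude; stop.
Optimal diet: D — 1 of 4 types.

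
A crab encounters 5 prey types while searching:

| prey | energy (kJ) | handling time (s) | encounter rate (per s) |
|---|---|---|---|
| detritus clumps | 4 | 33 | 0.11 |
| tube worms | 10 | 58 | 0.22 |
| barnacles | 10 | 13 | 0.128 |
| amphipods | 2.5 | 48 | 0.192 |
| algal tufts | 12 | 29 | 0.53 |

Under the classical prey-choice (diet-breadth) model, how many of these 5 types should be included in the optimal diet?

Rank by E/h (kJ/s): barnacles 0.769, algal tufts 0.414, tube worms 0.172, detritus clumps 0.121, amphipods 0.0521. Include each in turn until the next type's E/h falls below the running intake rate.
Rate on top 1: 0.4805. algal tufts: 0.414 < 0.4805 → exclude; stop.
Optimal diet: barnacles — 1 of 5 types.

1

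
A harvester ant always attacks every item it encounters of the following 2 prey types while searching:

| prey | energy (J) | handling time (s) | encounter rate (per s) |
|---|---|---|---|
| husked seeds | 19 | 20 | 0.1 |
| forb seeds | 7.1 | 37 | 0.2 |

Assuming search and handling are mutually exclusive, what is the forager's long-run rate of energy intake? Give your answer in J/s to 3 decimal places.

Energy encountered per unit search time: 0.1×19 + 0.2×7.1 = 3.32 J/s.
Handling time per unit search time: 0.1×20 + 0.2×37 = 9.4.
Rate = 3.32/(1 + 9.4) = 0.3192 J/s.

0.319 J/s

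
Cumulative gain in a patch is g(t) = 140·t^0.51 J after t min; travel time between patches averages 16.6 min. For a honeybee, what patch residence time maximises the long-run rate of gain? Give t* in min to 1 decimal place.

Optimal t* satisfies g'(t*) = g(t*)/(T + t*).
g'(t) = 0.51·140·t^-0.49. Setting 0.51·140·t^-0.49 = 140·t^0.51/(16.6+t) gives 0.51(16.6+t) = t, so 0.49·t = 0.51×16.6.
t* = 0.51×16.6/0.49 = 17.28 min.

17.3 min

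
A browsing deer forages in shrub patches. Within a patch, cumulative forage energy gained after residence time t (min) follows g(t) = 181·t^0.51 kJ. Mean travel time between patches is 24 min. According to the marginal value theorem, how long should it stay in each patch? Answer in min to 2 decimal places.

Maximise g(t)/(T+t): set derivative to zero → g'(t)(T+t) = g(t).
g'(t) = 0.51·181·t^-0.49. Setting 0.51·181·t^-0.49 = 181·t^0.51/(24+t) gives 0.51(24+t) = t, so 0.49·t = 0.51×24.
t* = 0.51×24/0.49 = 24.98 min.

24.98 min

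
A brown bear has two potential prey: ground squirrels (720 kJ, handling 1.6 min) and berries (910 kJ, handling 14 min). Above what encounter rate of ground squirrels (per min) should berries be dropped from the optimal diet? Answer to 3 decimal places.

0.106 per min

Drop berries once their profitability E₂/h₂ falls below the rate achievable on ground squirrels alone: E₂/h₂ = λE₁/(1 + λh₁).
Solve for λ: λE₁h₂ = E₂(1 + λh₁) → λ(E₁h₂ − E₂h₁) = E₂ → λ = E₂/(E₁h₂ − E₂h₁).
λ = 910/(720×14 − 910×1.6) = 910/8624 = 0.1055 per min.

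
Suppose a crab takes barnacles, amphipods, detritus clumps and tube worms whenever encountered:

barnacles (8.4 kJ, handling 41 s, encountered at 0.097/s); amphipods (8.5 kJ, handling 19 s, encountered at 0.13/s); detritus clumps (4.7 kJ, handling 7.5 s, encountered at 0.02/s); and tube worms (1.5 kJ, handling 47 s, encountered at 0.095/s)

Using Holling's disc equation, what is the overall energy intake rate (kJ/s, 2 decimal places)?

R = (0.097×8.4 + 0.13×8.5 + 0.02×4.7 + 0.095×1.5) / (1 + 0.097×41 + 0.13×19 + 0.02×7.5 + 0.095×47) = 2.156/12.06 = 0.1788 kJ/s.

0.18 kJ/s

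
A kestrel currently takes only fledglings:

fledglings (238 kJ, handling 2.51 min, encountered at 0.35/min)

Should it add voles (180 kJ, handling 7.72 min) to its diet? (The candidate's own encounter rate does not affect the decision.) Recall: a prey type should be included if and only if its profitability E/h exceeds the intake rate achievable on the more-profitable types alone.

Current rate: (0.35×238)/(1 + 0.35×2.51) = 44.34 kJ/min.
Profitability of voles: 180/7.72 = 23.32 kJ/min.
Since 23.32 < R, time spent handling voles is better spent searching.

No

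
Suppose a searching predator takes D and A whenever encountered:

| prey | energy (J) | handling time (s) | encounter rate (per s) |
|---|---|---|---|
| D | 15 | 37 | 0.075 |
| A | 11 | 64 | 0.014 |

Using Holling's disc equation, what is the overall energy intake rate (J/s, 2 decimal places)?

0.27 J/s

Energy encountered per unit search time: 0.075×15 + 0.014×11 = 1.279 J/s.
Handling time per unit search time: 0.075×37 + 0.014×64 = 3.671.
Rate = 1.279/(1 + 3.671) = 0.2738 J/s.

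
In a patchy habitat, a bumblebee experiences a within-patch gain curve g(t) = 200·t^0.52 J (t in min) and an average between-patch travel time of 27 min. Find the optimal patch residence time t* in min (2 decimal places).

29.25 min

Optimal t* satisfies g'(t*) = g(t*)/(T + t*).
g'(t) = 0.52·200·t^-0.48. Setting 0.52·200·t^-0.48 = 200·t^0.52/(27+t) gives 0.52(27+t) = t, so 0.48·t = 0.52×27.
t* = 0.52×27/0.48 = 29.25 min.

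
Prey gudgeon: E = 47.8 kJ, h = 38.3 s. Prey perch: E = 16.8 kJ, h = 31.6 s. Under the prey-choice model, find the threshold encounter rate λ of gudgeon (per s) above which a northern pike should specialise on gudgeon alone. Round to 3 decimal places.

0.019 per s

The zero-one rule: include perch iff E₂/h₂ > λE₁/(1+λh₁). Equality gives the switch point.
λE₁h₂ = E₂ + λE₂h₁ ⇒ λ = E₂/(E₁h₂ − E₂h₁) = 16.8/(1510 − 643.4) = 0.01938 per s.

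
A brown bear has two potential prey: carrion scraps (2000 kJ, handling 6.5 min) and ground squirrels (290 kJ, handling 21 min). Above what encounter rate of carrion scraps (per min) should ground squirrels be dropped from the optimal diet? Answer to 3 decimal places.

The zero-one rule: include ground squirrels iff E₂/h₂ > λE₁/(1+λh₁). Equality gives the switch point.
λE₁h₂ = E₂ + λE₂h₁ ⇒ λ = E₂/(E₁h₂ − E₂h₁) = 290/(4.2e+04 − 1885) = 0.007229 per min.

0.007 per min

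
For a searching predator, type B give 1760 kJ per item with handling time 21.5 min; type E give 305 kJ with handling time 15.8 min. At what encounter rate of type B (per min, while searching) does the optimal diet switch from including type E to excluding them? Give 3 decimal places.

At the threshold, the rate on type B alone equals the profitability of type E: λ·1760/(1 + λ·21.5) = 305/15.8 = 19.3.
Rearranging, λ(1760 − 19.3×21.5) = 19.3, so λ = 19.3/1345 = 0.01435 per min.

0.014 per min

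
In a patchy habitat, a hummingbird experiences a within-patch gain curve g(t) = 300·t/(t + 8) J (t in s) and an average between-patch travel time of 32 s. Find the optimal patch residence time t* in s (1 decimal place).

Optimal t* satisfies g'(t*) = g(t*)/(T + t*).
g'(t) = 300·8/(t + 8)². Setting 300·8/(t+8)² = 300t/[(t+8)(32+t)] gives 8(32+t) = t(t+8), so t² = 8×32 = 256.
t* = √256 = 16 s.

16.0 s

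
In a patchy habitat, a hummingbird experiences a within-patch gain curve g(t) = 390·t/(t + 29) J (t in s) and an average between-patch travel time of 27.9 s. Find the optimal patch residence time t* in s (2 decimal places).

28.44 s

Optimal t* satisfies g'(t*) = g(t*)/(T + t*).
g'(t) = 390·29/(t + 29)². Setting 390·29/(t+29)² = 390t/[(t+29)(27.9+t)] gives 29(27.9+t) = t(t+29), so t² = 29×27.9 = 809.1.
t* = √809.1 = 28.44 s.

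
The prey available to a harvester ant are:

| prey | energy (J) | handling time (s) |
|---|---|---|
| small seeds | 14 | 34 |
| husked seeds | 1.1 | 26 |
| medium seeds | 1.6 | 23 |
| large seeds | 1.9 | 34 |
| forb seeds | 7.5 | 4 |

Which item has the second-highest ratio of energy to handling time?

small seeds

In descending order of E/h:
forb seeds: 7.5/4 = 1.88 J/s
small seeds: 14/34 = 0.412 J/s
medium seeds: 1.6/23 = 0.0696 J/s
large seeds: 1.9/34 = 0.0559 J/s
husked seeds: 1.1/26 = 0.0423 J/s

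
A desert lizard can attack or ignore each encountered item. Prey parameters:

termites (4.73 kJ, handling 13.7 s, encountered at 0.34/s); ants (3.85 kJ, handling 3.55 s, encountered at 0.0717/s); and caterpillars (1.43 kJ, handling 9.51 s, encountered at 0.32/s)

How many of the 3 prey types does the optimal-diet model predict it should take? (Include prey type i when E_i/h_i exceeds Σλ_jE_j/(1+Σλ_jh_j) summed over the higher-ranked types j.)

Rank by E/h (kJ/s): ants 1.08, termites 0.345, caterpillars 0.15. Include each in turn until the next type's E/h falls below the running intake rate.
Rate on top 1: 0.22. termites: 0.345 > 0.22 → include.
Rate on top 2: 0.3187. caterpillars: 0.15 < 0.3187 → exclude; stop.
Optimal diet: ants, termites — 2 of 3 types.

2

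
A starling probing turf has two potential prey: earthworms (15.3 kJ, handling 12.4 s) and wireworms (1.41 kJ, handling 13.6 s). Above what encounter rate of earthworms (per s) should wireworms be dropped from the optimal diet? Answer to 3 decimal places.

The zero-one rule: include wireworms iff E₂/h₂ > λE₁/(1+λh₁). Equality gives the switch point.
λE₁h₂ = E₂ + λE₂h₁ ⇒ λ = E₂/(E₁h₂ − E₂h₁) = 1.41/(208.1 − 17.48) = 0.007398 per s.

0.007 per s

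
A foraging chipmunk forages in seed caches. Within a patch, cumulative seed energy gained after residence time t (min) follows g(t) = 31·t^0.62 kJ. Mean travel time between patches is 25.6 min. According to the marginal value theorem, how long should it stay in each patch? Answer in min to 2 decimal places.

Optimal t* satisfies g'(t*) = g(t*)/(T + t*).
g'(t) = 0.62·31·t^-0.38. Setting 0.62·31·t^-0.38 = 31·t^0.62/(25.6+t) gives 0.62(25.6+t) = t, so 0.38·t = 0.62×25.6.
t* = 0.62×25.6/0.38 = 41.77 min.

41.77 min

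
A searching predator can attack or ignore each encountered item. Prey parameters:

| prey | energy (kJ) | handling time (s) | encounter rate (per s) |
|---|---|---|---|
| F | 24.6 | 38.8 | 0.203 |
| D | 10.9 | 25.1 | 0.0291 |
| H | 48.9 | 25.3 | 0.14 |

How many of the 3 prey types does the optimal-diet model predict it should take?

1

Profitabilities (E/h, kJ/s): H 1.93, F 0.634, D 0.434. Add prey in this order while the next type's profitability exceeds the intake rate on those already taken.
Rate on top 1: 1.507. F: 0.634 < 1.507 → exclude; stop.
Optimal diet: H — 1 of 3 types.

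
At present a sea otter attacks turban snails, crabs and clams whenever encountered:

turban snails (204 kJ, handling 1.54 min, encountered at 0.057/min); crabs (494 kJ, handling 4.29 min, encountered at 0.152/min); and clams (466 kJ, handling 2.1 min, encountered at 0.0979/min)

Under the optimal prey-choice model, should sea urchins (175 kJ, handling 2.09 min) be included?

Intake rate on the current diet: R = (0.057×204 + 0.152×494 + 0.0979×466) / (1 + 0.057×1.54 + 0.152×4.29 + 0.0979×2.1) = 132.3/1.945 = 68.02 kJ/min.
sea urchins: E/h = 175/2.09 = 83.73 kJ/min.
83.73 > 68.02, so adding sea urchins raises the average — include it.

Yes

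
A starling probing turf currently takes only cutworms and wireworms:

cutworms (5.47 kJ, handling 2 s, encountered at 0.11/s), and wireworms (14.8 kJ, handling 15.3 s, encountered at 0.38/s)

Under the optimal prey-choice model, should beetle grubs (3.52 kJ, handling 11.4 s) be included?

No

Intake rate on the current diet: R = (0.11×5.47 + 0.38×14.8) / (1 + 0.11×2 + 0.38×15.3) = 6.226/7.034 = 0.8851 kJ/s.
Profitability of beetle grubs: 3.52/11.4 = 0.3088 kJ/s.
Since 0.3088 < R, time spent handling beetle grubs is better spent searching.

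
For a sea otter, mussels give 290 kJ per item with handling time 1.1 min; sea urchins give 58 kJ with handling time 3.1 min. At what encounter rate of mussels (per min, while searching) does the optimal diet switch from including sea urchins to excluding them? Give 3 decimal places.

Drop sea urchins once their profitability E₂/h₂ falls below the rate achievable on mussels alone: E₂/h₂ = λE₁/(1 + λh₁).
Solve for λ: λE₁h₂ = E₂(1 + λh₁) → λ(E₁h₂ − E₂h₁) = E₂ → λ = E₂/(E₁h₂ − E₂h₁).
λ = 58/(290×3.1 − 58×1.1) = 58/835.2 = 0.06944 per min.

0.069 per min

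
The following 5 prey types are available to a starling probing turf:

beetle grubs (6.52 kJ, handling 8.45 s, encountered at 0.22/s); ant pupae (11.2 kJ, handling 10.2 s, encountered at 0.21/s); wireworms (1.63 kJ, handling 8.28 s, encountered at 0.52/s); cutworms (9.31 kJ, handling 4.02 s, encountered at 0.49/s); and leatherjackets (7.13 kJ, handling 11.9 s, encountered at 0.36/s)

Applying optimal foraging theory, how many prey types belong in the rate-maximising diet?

Profitabilities (E/h, kJ/s): cutworms 2.32, ant pupae 1.1, beetle grubs 0.772, leatherjackets 0.599, wireworms 0.197. Add prey in this order while the next type's profitability exceeds the intake rate on those already taken.
Rate on top 1: 1.536. ant pupae: 1.1 < 1.536 → exclude; stop.
Optimal diet: cutworms — 1 of 5 types.

1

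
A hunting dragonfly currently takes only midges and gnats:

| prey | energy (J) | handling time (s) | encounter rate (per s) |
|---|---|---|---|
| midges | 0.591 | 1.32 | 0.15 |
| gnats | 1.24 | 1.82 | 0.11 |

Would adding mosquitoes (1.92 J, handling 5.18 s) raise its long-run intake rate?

Current rate: (0.15×0.591 + 0.11×1.24)/(1 + 0.15×1.32 + 0.11×1.82) = 0.161 J/s.
mosquitoes: E/h = 1.92/5.18 = 0.3707 J/s.
Since 0.3707 > R, including mosquitoes increases the long-run rate.

Yes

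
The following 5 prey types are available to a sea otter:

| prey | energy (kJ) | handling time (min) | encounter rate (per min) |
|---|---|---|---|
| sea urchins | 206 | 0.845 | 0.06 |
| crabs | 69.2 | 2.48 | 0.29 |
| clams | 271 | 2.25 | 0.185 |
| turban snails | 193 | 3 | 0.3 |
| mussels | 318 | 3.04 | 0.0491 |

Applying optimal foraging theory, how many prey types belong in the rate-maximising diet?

4

Rank by E/h (kJ/min): sea urchins 244, clams 120, mussels 105, turban snails 64.3, crabs 27.9. Include each in turn until the next type's E/h falls below the running intake rate.
Rate on top 1: 11.76. clams: 120 > 11.76 → include.
Rate on top 2: 42.6. mussels: 105 > 42.6 → include.
Rate on top 3: 48.33. turban snails: 64.3 > 48.33 → include.
Rate on top 4: 54.05. crabs: 27.9 < 54.05 → exclude; stop.
Optimal diet: sea urchins, clams, mussels, turban snails — 4 of 5 types.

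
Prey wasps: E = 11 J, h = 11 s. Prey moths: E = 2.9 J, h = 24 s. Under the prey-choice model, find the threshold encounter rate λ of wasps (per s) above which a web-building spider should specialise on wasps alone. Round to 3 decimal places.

Drop moths once their profitability E₂/h₂ falls below the rate achievable on wasps alone: E₂/h₂ = λE₁/(1 + λh₁).
Solve for λ: λE₁h₂ = E₂(1 + λh₁) → λ(E₁h₂ − E₂h₁) = E₂ → λ = E₂/(E₁h₂ − E₂h₁).
λ = 2.9/(11×24 − 2.9×11) = 2.9/232.1 = 0.01249 per s.

0.012 per s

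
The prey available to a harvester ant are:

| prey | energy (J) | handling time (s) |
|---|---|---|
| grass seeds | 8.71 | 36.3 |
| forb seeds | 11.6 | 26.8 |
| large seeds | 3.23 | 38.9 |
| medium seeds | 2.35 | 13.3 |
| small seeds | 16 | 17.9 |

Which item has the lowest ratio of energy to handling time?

Profitability E/h (J/s): grass seeds = 8.71/36.3 = 0.24, forb seeds = 11.6/26.8 = 0.433, large seeds = 3.23/38.9 = 0.083, medium seeds = 2.35/13.3 = 0.177, small seeds = 16/17.9 = 0.894.
Ranked: small seeds > forb seeds > grass seeds > medium seeds > large seeds.

large seeds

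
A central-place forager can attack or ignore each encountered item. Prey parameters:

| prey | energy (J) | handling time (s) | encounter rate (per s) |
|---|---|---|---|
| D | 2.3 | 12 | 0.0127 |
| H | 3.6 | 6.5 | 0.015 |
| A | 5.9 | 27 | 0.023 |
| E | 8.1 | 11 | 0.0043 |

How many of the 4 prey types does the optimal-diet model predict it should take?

Profitabilities (E/h, J/s): E 0.736, H 0.554, A 0.219, D 0.192. Add prey in this order while the next type's profitability exceeds the intake rate on those already taken.
Rate on top 1: 0.03326. H: 0.554 > 0.03326 → include.
Rate on top 2: 0.07759. A: 0.219 > 0.07759 → include.
Rate on top 3: 0.1272. D: 0.192 > 0.1272 → include.
Optimal diet: E, H, A, D — 4 of 4 types.

4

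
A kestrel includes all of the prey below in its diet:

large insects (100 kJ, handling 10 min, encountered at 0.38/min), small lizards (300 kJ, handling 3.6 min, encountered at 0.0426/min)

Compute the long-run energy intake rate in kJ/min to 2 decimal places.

10.25 kJ/min

R = (0.38×100 + 0.0426×300) / (1 + 0.38×10 + 0.0426×3.6) = 50.78/4.953 = 10.25 kJ/min.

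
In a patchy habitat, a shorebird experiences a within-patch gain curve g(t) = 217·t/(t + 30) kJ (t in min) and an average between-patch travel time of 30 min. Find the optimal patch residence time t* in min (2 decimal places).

By the marginal value theorem, leave when the instantaneous gain rate g'(t) equals the habitat-wide average g(t)/(T + t).
g'(t) = 217·30/(t + 30)². Setting 217·30/(t+30)² = 217t/[(t+30)(30+t)] gives 30(30+t) = t(t+30), so t² = 30×30 = 900.
t* = √900 = 30 min.

30.00 min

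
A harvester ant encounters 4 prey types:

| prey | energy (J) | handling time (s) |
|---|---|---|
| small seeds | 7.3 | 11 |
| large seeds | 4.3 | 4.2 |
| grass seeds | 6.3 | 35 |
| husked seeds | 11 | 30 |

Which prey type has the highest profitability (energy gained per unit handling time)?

Profitability E/h (J/s): small seeds = 7.3/11 = 0.664, large seeds = 4.3/4.2 = 1.02, grass seeds = 6.3/35 = 0.18, husked seeds = 11/30 = 0.367.
Ranked: large seeds > small seeds > husked seeds > grass seeds.

large seeds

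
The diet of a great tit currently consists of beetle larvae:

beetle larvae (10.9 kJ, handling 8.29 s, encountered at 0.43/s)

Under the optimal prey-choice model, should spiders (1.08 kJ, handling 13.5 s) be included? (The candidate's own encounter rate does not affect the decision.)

No

Current rate: (0.43×10.9)/(1 + 0.43×8.29) = 1.027 kJ/s.
Profitability of spiders: 1.08/13.5 = 0.08 kJ/s.
0.08 < 1.027, so adding spiders would lower the average — exclude it.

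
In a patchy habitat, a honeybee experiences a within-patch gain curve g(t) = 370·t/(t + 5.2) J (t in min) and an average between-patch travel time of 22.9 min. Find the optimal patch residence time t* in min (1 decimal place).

By the marginal value theorem, leave when the instantaneous gain rate g'(t) equals the habitat-wide average g(t)/(T + t).
g'(t) = 370·5.2/(t + 5.2)². Setting 370·5.2/(t+5.2)² = 370t/[(t+5.2)(22.9+t)] gives 5.2(22.9+t) = t(t+5.2), so t² = 5.2×22.9 = 119.1.
t* = √119.1 = 10.91 min.

10.9 min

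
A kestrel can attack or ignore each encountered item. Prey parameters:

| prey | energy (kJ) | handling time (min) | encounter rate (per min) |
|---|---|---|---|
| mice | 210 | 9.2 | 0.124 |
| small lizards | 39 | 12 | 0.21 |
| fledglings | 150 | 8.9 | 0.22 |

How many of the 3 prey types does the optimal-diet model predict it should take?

2

E/h in descending order: mice 22.8, fledglings 16.9, small lizards 3.25 kJ/min. The optimal diet is the largest prefix of this list for which every included type satisfies E_i/h_i > R on the types above it.
Rate on top 1: 12.16. fledglings: 16.9 > 12.16 → include.
Rate on top 2: 14.4. small lizards: 3.25 < 14.4 → exclude; stop.
Optimal diet: mice, fledglings — 2 of 3 types.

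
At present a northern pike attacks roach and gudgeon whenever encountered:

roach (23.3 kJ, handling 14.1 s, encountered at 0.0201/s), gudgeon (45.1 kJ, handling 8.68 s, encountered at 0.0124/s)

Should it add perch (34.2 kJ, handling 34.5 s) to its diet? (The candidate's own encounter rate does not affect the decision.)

Yes

Current rate: (0.0201×23.3 + 0.0124×45.1)/(1 + 0.0201×14.1 + 0.0124×8.68) = 0.7387 kJ/s.
Profitability of perch: 34.2/34.5 = 0.9913 kJ/s.
0.9913 > 0.7387, so adding perch raises the average — include it.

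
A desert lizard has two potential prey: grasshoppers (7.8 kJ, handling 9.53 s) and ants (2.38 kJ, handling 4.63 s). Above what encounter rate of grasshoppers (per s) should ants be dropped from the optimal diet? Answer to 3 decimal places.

0.177 per s

The zero-one rule: include ants iff E₂/h₂ > λE₁/(1+λh₁). Equality gives the switch point.
λE₁h₂ = E₂ + λE₂h₁ ⇒ λ = E₂/(E₁h₂ − E₂h₁) = 2.38/(36.11 − 22.68) = 0.1772 per s.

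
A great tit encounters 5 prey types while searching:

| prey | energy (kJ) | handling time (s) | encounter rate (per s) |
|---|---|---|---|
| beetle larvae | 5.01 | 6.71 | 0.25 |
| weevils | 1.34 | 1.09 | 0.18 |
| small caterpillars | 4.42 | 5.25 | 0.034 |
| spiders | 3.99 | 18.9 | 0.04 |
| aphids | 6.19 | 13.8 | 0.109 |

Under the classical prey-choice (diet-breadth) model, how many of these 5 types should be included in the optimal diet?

Profitabilities (E/h, kJ/s): weevils 1.23, small caterpillars 0.842, beetle larvae 0.747, aphids 0.449, spiders 0.211. Add prey in this order while the next type's profitability exceeds the intake rate on those already taken.
Rate on top 1: 0.2016. small caterpillars: 0.842 > 0.2016 → include.
Rate on top 2: 0.2848. beetle larvae: 0.747 > 0.2848 → include.
Rate on top 3: 0.5386. aphids: 0.449 < 0.5386 → exclude; stop.
Optimal diet: weevils, small caterpillars, beetle larvae — 3 of 5 types.

3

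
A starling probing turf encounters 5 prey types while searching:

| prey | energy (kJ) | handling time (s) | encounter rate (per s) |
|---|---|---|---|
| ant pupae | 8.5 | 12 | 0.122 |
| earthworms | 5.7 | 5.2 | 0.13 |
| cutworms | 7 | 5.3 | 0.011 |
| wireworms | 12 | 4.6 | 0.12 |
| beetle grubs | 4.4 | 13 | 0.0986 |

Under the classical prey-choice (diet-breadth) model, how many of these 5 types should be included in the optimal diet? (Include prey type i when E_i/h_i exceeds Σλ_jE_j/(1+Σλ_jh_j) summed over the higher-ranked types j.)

E/h in descending order: wireworms 2.61, cutworms 1.32, earthworms 1.1, ant pupae 0.708, beetle grubs 0.338 kJ/s. The optimal diet is the largest prefix of this list for which every included type satisfies E_i/h_i > R on the types above it.
Rate on top 1: 0.9278. cutworms: 1.32 > 0.9278 → include.
Rate on top 2: 0.9421. earthworms: 1.1 > 0.9421 → include.
Rate on top 3: 0.9876. ant pupae: 0.708 < 0.9876 → exclude; stop.
Optimal diet: wireworms, cutworms, earthworms — 3 of 5 types.

3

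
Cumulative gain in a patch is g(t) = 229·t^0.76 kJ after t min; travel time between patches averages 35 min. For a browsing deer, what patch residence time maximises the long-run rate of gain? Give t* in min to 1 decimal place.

110.8 min

Optimal t* satisfies g'(t*) = g(t*)/(T + t*).
g'(t) = 0.76·229·t^-0.24. Setting 0.76·229·t^-0.24 = 229·t^0.76/(35+t) gives 0.76(35+t) = t, so 0.24·t = 0.76×35.
t* = 0.76×35/0.24 = 110.8 min.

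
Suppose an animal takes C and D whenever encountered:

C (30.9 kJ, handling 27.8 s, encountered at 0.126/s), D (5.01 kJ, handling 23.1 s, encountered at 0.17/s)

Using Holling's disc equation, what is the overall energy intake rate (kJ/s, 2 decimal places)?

R = Σλ_iE_i / (1 + Σλ_ih_i)
Numerator: 0.126×30.9 + 0.17×5.01 = 4.745
Denominator: 1 + 0.126×27.8 + 0.17×23.1 = 8.43
R = 4.745/8.43 = 0.5629 kJ/s

0.56 kJ/s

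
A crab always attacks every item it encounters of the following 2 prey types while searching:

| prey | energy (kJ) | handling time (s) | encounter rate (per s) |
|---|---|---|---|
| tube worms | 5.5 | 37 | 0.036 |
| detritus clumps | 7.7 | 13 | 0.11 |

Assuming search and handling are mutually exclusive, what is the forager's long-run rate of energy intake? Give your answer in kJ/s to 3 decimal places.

R = Σλ_iE_i / (1 + Σλ_ih_i)
Numerator: 0.036×5.5 + 0.11×7.7 = 1.045
Denominator: 1 + 0.036×37 + 0.11×13 = 3.762
R = 1.045/3.762 = 0.2778 kJ/s

0.278 kJ/s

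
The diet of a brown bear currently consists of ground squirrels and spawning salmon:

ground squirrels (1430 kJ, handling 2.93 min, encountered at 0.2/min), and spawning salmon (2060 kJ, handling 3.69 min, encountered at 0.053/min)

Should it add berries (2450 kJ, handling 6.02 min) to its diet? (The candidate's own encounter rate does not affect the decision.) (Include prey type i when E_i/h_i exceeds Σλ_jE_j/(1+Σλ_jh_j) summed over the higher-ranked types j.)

On ground squirrels and spawning salmon alone, R = ΣλE/(1+Σλh) = 395.2/1.782 = 221.8 kJ/min.
berries: E/h = 2450/6.02 = 407 kJ/min.
407 > 221.8, so adding berries raises the average — include it.

Yes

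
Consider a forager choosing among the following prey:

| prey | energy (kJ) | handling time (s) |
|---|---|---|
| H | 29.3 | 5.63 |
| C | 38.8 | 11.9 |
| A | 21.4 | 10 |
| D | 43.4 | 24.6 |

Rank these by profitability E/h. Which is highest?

Profitability E/h (kJ/s): H = 29.3/5.63 = 5.2, C = 38.8/11.9 = 3.26, A = 21.4/10 = 2.14, D = 43.4/24.6 = 1.76.
Ranked: H > C > A > D.

H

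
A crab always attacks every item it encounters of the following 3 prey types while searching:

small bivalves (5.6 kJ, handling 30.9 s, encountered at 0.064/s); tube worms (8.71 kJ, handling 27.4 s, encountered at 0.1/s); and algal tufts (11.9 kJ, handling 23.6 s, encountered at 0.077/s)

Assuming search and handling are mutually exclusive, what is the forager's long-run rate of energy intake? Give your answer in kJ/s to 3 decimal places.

R = Σλ_iE_i / (1 + Σλ_ih_i)
Numerator: 0.064×5.6 + 0.1×8.71 + 0.077×11.9 = 2.146
Denominator: 1 + 0.064×30.9 + 0.1×27.4 + 0.077×23.6 = 7.535
R = 2.146/7.535 = 0.2848 kJ/s

0.285 kJ/s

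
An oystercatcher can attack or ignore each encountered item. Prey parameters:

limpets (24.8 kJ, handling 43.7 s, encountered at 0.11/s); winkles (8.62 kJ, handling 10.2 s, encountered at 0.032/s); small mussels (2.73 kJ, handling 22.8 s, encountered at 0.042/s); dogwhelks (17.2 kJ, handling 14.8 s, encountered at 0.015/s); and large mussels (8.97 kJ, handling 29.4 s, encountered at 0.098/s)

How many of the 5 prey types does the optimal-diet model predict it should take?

3

Rank by E/h (kJ/s): dogwhelks 1.16, winkles 0.845, limpets 0.568, large mussels 0.305, small mussels 0.12. Include each in turn until the next type's E/h falls below the running intake rate.
Rate on top 1: 0.2111. winkles: 0.845 > 0.2111 → include.
Rate on top 2: 0.3448. limpets: 0.568 > 0.3448 → include.
Rate on top 3: 0.5132. large mussels: 0.305 < 0.5132 → exclude; stop.
Optimal diet: dogwhelks, winkles, limpets — 3 of 5 types.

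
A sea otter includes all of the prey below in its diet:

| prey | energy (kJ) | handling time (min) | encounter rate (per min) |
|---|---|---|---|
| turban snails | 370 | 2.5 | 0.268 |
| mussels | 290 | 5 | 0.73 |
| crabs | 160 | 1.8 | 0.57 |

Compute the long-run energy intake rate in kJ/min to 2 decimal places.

63.36 kJ/min

R = Σλ_iE_i / (1 + Σλ_ih_i)
Numerator: 0.268×370 + 0.73×290 + 0.57×160 = 402.1
Denominator: 1 + 0.268×2.5 + 0.73×5 + 0.57×1.8 = 6.346
R = 402.1/6.346 = 63.36 kJ/min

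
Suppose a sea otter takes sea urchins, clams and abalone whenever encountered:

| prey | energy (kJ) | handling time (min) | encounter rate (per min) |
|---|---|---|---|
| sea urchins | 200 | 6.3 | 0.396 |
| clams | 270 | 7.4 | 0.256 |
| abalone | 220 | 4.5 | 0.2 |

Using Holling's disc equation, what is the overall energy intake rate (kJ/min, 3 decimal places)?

R = Σλ_iE_i / (1 + Σλ_ih_i)
Numerator: 0.396×200 + 0.256×270 + 0.2×220 = 192.3
Denominator: 1 + 0.396×6.3 + 0.256×7.4 + 0.2×4.5 = 6.289
R = 192.3/6.289 = 30.58 kJ/min

30.579 kJ/min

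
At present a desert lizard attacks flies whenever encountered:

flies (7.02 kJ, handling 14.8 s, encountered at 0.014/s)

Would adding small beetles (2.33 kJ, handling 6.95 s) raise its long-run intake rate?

Yes

Current rate: (0.014×7.02)/(1 + 0.014×14.8) = 0.08141 kJ/s.
small beetles: E/h = 2.33/6.95 = 0.3353 kJ/s.
Since 0.3353 > R, including small beetles increases the long-run rate.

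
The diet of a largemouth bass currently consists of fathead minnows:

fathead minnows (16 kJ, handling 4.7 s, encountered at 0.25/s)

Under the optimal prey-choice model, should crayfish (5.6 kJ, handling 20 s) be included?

Current rate: (0.25×16)/(1 + 0.25×4.7) = 1.839 kJ/s.
Profitability of crayfish: 5.6/20 = 0.28 kJ/s.
0.28 < 1.839, so adding crayfish would lower the average — exclude it.

No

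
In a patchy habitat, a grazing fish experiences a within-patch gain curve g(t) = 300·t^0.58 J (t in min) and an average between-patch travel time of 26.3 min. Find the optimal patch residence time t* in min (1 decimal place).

Maximise g(t)/(T+t): set derivative to zero → g'(t)(T+t) = g(t).
g'(t) = 0.58·300·t^-0.42. Setting 0.58·300·t^-0.42 = 300·t^0.58/(26.3+t) gives 0.58(26.3+t) = t, so 0.42·t = 0.58×26.3.
t* = 0.58×26.3/0.42 = 36.32 min.

36.3 min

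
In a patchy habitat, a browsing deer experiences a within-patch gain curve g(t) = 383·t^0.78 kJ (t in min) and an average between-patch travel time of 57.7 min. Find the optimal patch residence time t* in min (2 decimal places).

Maximise g(t)/(T+t): set derivative to zero → g'(t)(T+t) = g(t).
g'(t) = 0.78·383·t^-0.22. Setting 0.78·383·t^-0.22 = 383·t^0.78/(57.7+t) gives 0.78(57.7+t) = t, so 0.22·t = 0.78×57.7.
t* = 0.78×57.7/0.22 = 204.6 min.

204.57 min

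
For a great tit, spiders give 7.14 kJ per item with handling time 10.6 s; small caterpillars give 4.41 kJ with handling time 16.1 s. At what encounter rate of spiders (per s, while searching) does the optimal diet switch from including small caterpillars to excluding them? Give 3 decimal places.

0.065 per s

Drop small caterpillars once their profitability E₂/h₂ falls below the rate achievable on spiders alone: E₂/h₂ = λE₁/(1 + λh₁).
Solve for λ: λE₁h₂ = E₂(1 + λh₁) → λ(E₁h₂ − E₂h₁) = E₂ → λ = E₂/(E₁h₂ − E₂h₁).
λ = 4.41/(7.14×16.1 − 4.41×10.6) = 4.41/68.21 = 0.06466 per s.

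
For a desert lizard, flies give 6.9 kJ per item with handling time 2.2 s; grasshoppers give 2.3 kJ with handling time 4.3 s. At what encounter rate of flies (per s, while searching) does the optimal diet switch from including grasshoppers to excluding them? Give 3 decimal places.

0.093 per s

The zero-one rule: include grasshoppers iff E₂/h₂ > λE₁/(1+λh₁). Equality gives the switch point.
λE₁h₂ = E₂ + λE₂h₁ ⇒ λ = E₂/(E₁h₂ − E₂h₁) = 2.3/(29.67 − 5.06) = 0.09346 per s.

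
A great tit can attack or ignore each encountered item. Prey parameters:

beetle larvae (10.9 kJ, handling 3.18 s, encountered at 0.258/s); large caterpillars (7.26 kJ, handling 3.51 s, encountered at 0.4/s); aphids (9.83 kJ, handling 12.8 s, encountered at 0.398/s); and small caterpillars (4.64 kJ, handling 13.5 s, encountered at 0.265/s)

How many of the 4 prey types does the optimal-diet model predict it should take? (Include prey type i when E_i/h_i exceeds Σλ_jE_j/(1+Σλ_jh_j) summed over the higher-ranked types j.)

E/h in descending order: beetle larvae 3.43, large caterpillars 2.07, aphids 0.768, small caterpillars 0.344 kJ/s. The optimal diet is the largest prefix of this list for which every included type satisfies E_i/h_i > R on the types above it.
Rate on top 1: 1.545. large caterpillars: 2.07 > 1.545 → include.
Rate on top 2: 1.773. aphids: 0.768 < 1.773 → exclude; stop.
Optimal diet: beetle larvae, large caterpillars — 2 of 4 types.

2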